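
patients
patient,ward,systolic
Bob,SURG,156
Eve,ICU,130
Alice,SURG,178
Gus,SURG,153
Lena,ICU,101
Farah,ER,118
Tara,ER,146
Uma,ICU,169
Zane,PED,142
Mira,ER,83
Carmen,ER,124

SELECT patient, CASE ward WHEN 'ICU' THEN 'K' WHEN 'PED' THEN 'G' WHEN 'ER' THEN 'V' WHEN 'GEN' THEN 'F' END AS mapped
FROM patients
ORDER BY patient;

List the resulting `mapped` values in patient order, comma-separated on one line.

NULL, NULL, V, K, V, NULL, K, V, V, K, G

patient=Alice: (no match → NULL) → NULL
patient=Bob: (no match → NULL) → NULL
patient=Carmen: ward='ER' → V
patient=Eve: ward='ICU' → K
patient=Farah: ward='ER' → V
patient=Gus: (no match → NULL) → NULL
patient=Lena: ward='ICU' → K
patient=Mira: ward='ER' → V
patient=Tara: ward='ER' → V
patient=Uma: ward='ICU' → K
patient=Zane: ward='PED' → G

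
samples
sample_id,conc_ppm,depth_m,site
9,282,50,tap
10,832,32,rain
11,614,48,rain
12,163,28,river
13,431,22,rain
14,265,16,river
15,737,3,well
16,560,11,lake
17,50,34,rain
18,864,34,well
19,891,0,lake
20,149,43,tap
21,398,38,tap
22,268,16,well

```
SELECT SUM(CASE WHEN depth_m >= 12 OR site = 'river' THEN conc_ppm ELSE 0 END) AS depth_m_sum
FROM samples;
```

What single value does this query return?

4316

sample_id=9: ✓ → 282
sample_id=10: ✓ → 832
sample_id=11: ✓ → 614
sample_id=12: ✓ → 163
sample_id=13: ✓ → 431
sample_id=14: ✓ → 265
sample_id=15: ✗
sample_id=16: ✗
sample_id=17: ✓ → 50
sample_id=18: ✓ → 864
sample_id=19: ✗
sample_id=20: ✓ → 149
sample_id=21: ✓ → 398
sample_id=22: ✓ → 268
depth_m_sum = 282 + 832 + 614 + 163 + 431 + 265 + 50 + 864 + 149 + 398 + 268 = 4316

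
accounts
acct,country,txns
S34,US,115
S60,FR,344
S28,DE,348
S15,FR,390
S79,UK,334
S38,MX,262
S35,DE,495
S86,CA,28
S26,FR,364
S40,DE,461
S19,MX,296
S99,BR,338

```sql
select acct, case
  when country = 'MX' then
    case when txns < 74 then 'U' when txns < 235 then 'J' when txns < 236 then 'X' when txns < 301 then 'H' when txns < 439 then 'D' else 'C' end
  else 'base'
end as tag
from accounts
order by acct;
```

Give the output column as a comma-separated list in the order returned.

base, H, base, base, base, base, H, base, base, base, base, base

acct=S15: country='FR' → outer ELSE → base
acct=S19: country='MX' → inner[txns < 301] → H
acct=S26: country='FR' → outer ELSE → base
acct=S28: country='DE' → outer ELSE → base
acct=S34: country='US' → outer ELSE → base
acct=S35: country='DE' → outer ELSE → base
acct=S38: country='MX' → inner[txns < 301] → H
acct=S40: country='DE' → outer ELSE → base
acct=S60: country='FR' → outer ELSE → base
acct=S79: country='UK' → outer ELSE → base
acct=S86: country='CA' → outer ELSE → base
acct=S99: country='BR' → outer ELSE → base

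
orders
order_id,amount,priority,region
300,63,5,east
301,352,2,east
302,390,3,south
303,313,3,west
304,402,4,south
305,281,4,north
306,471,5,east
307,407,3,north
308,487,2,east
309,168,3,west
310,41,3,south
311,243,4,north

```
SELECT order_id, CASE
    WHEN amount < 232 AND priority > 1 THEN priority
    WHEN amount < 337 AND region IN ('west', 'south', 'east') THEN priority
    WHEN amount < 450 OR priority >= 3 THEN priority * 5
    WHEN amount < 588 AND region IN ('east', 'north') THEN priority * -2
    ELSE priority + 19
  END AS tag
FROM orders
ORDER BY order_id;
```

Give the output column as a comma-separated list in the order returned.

5, 10, 15, 3, 20, 20, 25, 15, -4, 3, 3, 20

order_id=300: amount < 232 AND priority > 1 → 5
order_id=301: amount < 450 OR priority >= 3 → 10
order_id=302: amount < 450 OR priority >= 3 → 15
order_id=303: amount < 337 AND region IN ('west', 'south', 'east') → 3
order_id=304: amount < 450 OR priority >= 3 → 20
order_id=305: amount < 450 OR priority >= 3 → 20
order_id=306: amount < 450 OR priority >= 3 → 25
order_id=307: amount < 450 OR priority >= 3 → 15
order_id=308: amount < 588 AND region IN ('east', 'north') → -4
order_id=309: amount < 232 AND priority > 1 → 3
order_id=310: amount < 232 AND priority > 1 → 3
order_id=311: amount < 450 OR priority >= 3 → 20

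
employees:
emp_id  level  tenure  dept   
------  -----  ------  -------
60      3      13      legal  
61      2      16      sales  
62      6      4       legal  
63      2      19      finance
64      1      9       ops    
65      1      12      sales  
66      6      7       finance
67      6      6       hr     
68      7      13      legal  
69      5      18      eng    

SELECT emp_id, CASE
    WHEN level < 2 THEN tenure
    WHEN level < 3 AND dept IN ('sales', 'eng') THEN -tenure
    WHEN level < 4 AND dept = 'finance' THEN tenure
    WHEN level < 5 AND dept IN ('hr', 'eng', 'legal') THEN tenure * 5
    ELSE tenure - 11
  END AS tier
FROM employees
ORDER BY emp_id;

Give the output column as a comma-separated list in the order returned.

emp_id=60: level < 5 AND dept IN ('hr', 'eng', 'legal') → 65
emp_id=61: level < 3 AND dept IN ('sales', 'eng') → -16
emp_id=62: ELSE → -7
emp_id=63: level < 4 AND dept = 'finance' → 19
emp_id=64: level < 2 → 9
emp_id=65: level < 2 → 12
emp_id=66: ELSE → -4
emp_id=67: ELSE → -5
emp_id=68: ELSE → 2
emp_id=69: ELSE → 7

65, -16, -7, 19, 9, 12, -4, -5, 2, 7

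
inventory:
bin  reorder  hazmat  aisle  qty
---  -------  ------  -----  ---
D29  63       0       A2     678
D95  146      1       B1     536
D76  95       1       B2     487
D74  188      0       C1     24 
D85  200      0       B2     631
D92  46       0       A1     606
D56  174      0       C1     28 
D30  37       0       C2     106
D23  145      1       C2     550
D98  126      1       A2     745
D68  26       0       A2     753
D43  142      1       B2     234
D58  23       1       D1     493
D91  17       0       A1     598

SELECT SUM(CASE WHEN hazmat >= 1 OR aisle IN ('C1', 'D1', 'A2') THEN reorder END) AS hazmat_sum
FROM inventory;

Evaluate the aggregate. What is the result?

bin=D29: ✓ → 63
bin=D95: ✓ → 146
bin=D76: ✓ → 95
bin=D74: ✓ → 188
bin=D85: ✗
bin=D92: ✗
bin=D56: ✓ → 174
bin=D30: ✗
bin=D23: ✓ → 145
bin=D98: ✓ → 126
bin=D68: ✓ → 26
bin=D43: ✓ → 142
bin=D58: ✓ → 23
bin=D91: ✗
hazmat_sum = 63 + 146 + 95 + 188 + 174 + 145 + 126 + 26 + 142 + 23 = 1128

1128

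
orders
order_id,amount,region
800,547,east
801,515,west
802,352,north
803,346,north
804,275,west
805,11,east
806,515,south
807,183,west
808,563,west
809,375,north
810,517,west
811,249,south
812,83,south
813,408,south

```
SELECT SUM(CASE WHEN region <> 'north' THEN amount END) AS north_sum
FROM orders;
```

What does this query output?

order_id=800: ✓ → 547
order_id=801: ✓ → 515
order_id=802: ✗
order_id=803: ✗
order_id=804: ✓ → 275
order_id=805: ✓ → 11
order_id=806: ✓ → 515
order_id=807: ✓ → 183
order_id=808: ✓ → 563
order_id=809: ✗
order_id=810: ✓ → 517
order_id=811: ✓ → 249
order_id=812: ✓ → 83
order_id=813: ✓ → 408
north_sum = 547 + 515 + 275 + 11 + 515 + 183 + 563 + 517 + 249 + 83 + 408 = 3866

3866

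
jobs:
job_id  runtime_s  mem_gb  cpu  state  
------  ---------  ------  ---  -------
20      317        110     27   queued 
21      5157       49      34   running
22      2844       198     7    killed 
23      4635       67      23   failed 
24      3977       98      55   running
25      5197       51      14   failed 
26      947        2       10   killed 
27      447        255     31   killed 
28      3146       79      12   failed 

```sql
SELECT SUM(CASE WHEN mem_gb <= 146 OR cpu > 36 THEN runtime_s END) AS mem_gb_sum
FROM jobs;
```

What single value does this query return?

job_id=20: ✓ → 317
job_id=21: ✓ → 5157
job_id=22: ✗
job_id=23: ✓ → 4635
job_id=24: ✓ → 3977
job_id=25: ✓ → 5197
job_id=26: ✓ → 947
job_id=27: ✗
job_id=28: ✓ → 3146
mem_gb_sum = 317 + 5157 + 4635 + 3977 + 5197 + 947 + 3146 = 23376

23376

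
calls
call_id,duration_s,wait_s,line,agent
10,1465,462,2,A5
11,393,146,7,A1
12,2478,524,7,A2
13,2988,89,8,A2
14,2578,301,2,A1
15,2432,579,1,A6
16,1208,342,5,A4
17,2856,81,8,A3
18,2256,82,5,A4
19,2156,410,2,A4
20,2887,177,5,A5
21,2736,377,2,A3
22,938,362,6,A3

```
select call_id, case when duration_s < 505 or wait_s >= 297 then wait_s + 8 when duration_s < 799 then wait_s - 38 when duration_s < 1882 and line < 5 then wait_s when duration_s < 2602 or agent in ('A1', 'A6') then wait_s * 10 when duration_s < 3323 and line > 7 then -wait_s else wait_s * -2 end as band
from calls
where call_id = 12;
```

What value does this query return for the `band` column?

call_id = 12: duration_s=2478, wait_s=524, line=7, agent=A2.
duration_s < 505 or wait_s >= 297 → true → 532

532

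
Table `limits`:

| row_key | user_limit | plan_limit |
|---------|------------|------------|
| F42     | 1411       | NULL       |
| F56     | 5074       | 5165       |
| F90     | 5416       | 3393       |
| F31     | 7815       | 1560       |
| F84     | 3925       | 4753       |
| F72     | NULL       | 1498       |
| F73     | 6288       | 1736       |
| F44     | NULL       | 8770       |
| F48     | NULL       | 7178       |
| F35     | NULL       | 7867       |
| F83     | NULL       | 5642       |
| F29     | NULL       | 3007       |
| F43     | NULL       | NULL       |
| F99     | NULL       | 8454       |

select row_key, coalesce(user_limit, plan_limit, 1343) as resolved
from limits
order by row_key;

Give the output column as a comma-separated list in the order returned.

row_key=F29: user_limit=NULL, plan_limit=3007 → 3007
row_key=F31: user_limit=7815 → 7815
row_key=F35: user_limit=NULL, plan_limit=7867 → 7867
row_key=F42: user_limit=1411 → 1411
row_key=F43: user_limit=NULL, plan_limit=NULL, → literal 1343 → 1343
row_key=F44: user_limit=NULL, plan_limit=8770 → 8770
row_key=F48: user_limit=NULL, plan_limit=7178 → 7178
row_key=F56: user_limit=5074 → 5074
row_key=F72: user_limit=NULL, plan_limit=1498 → 1498
row_key=F73: user_limit=6288 → 6288
row_key=F83: user_limit=NULL, plan_limit=5642 → 5642
row_key=F84: user_limit=3925 → 3925
row_key=F90: user_limit=5416 → 5416
row_key=F99: user_limit=NULL, plan_limit=8454 → 8454

3007, 7815, 7867, 1411, 1343, 8770, 7178, 5074, 1498, 6288, 5642, 3925, 5416, 8454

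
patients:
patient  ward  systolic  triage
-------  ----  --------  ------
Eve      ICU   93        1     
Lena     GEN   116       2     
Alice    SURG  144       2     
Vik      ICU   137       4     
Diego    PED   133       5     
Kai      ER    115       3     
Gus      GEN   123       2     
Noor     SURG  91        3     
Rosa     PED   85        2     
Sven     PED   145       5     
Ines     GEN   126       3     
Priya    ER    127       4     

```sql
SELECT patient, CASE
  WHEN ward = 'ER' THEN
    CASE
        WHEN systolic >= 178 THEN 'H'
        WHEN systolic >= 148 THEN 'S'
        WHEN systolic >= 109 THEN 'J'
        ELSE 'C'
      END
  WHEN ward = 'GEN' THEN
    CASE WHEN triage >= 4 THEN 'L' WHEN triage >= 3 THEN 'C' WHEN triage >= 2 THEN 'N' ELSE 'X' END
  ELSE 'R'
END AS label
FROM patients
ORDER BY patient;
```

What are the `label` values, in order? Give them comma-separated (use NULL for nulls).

patient=Alice: ward='SURG' → outer ELSE → R
patient=Diego: ward='PED' → outer ELSE → R
patient=Eve: ward='ICU' → outer ELSE → R
patient=Gus: ward='GEN' → inner[triage >= 2] → N
patient=Ines: ward='GEN' → inner[triage >= 3] → C
patient=Kai: ward='ER' → inner[systolic >= 109] → J
patient=Lena: ward='GEN' → inner[triage >= 2] → N
patient=Noor: ward='SURG' → outer ELSE → R
patient=Priya: ward='ER' → inner[systolic >= 109] → J
patient=Rosa: ward='PED' → outer ELSE → R
patient=Sven: ward='PED' → outer ELSE → R
patient=Vik: ward='ICU' → outer ELSE → R

R, R, R, N, C, J, N, R, J, R, R, R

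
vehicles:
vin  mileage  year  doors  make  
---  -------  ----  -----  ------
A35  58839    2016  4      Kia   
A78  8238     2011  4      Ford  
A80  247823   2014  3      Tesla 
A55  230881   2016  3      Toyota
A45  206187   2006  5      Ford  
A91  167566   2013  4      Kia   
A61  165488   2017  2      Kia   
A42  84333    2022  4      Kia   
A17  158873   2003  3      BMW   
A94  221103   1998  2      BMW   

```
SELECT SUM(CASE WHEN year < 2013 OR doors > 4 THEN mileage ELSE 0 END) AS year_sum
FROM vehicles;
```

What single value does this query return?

vin=A35: ✗
vin=A78: ✓ → 8238
vin=A80: ✗
vin=A55: ✗
vin=A45: ✓ → 206187
vin=A91: ✗
vin=A61: ✗
vin=A42: ✗
vin=A17: ✓ → 158873
vin=A94: ✓ → 221103
year_sum = 8238 + 206187 + 158873 + 221103 = 594401

594401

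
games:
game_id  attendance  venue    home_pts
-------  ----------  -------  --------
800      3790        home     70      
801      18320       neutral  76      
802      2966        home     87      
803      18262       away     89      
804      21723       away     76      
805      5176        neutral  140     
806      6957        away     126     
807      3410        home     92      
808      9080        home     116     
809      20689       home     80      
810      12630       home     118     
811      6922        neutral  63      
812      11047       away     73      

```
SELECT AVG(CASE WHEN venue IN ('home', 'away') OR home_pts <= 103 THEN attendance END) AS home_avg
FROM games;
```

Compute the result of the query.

game_id=800: ✓ → 3790
game_id=801: ✓ → 18320
game_id=802: ✓ → 2966
game_id=803: ✓ → 18262
game_id=804: ✓ → 21723
game_id=805: ✗
game_id=806: ✓ → 6957
game_id=807: ✓ → 3410
game_id=808: ✓ → 9080
game_id=809: ✓ → 20689
game_id=810: ✓ → 12630
game_id=811: ✓ → 6922
game_id=812: ✓ → 11047
home_avg = (3790 + 18320 + 2966 + 18262 + 21723 + 6957 + 3410 + 9080 + 20689 + 12630 + 6922 + 11047) / 12 = 11316.3333333333

11316.3333333333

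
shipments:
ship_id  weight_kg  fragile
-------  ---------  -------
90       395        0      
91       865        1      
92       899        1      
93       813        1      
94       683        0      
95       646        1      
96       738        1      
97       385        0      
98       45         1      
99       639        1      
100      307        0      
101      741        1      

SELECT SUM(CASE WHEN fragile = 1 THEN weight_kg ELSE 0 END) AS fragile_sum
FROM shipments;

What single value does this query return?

ship_id=90: ✗
ship_id=91: ✓ → 865
ship_id=92: ✓ → 899
ship_id=93: ✓ → 813
ship_id=94: ✗
ship_id=95: ✓ → 646
ship_id=96: ✓ → 738
ship_id=97: ✗
ship_id=98: ✓ → 45
ship_id=99: ✓ → 639
ship_id=100: ✗
ship_id=101: ✓ → 741
fragile_sum = 865 + 899 + 813 + 646 + 738 + 45 + 639 + 741 = 5386

5386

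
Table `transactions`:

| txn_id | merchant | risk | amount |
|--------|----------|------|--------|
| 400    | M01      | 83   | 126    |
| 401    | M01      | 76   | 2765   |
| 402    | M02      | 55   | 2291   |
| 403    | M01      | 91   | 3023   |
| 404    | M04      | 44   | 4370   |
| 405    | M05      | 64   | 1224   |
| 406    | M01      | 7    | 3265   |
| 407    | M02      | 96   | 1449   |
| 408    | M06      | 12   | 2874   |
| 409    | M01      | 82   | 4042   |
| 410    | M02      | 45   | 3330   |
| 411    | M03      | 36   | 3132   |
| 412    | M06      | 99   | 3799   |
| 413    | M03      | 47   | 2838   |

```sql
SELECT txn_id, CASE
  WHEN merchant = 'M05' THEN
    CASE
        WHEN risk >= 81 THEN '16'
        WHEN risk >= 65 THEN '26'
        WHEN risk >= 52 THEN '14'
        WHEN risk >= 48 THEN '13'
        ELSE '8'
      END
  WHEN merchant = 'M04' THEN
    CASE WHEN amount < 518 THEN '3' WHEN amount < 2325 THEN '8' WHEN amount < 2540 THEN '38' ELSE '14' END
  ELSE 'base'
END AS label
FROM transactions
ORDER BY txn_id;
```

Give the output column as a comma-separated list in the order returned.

txn_id=400: merchant='M01' → outer ELSE → base
txn_id=401: merchant='M01' → outer ELSE → base
txn_id=402: merchant='M02' → outer ELSE → base
txn_id=403: merchant='M01' → outer ELSE → base
txn_id=404: merchant='M04' → inner[ELSE] → 14
txn_id=405: merchant='M05' → inner[risk >= 52] → 14
txn_id=406: merchant='M01' → outer ELSE → base
txn_id=407: merchant='M02' → outer ELSE → base
txn_id=408: merchant='M06' → outer ELSE → base
txn_id=409: merchant='M01' → outer ELSE → base
txn_id=410: merchant='M02' → outer ELSE → base
txn_id=411: merchant='M03' → outer ELSE → base
txn_id=412: merchant='M06' → outer ELSE → base
txn_id=413: merchant='M03' → outer ELSE → base

base, base, base, base, 14, 14, base, base, base, base, base, base, base, base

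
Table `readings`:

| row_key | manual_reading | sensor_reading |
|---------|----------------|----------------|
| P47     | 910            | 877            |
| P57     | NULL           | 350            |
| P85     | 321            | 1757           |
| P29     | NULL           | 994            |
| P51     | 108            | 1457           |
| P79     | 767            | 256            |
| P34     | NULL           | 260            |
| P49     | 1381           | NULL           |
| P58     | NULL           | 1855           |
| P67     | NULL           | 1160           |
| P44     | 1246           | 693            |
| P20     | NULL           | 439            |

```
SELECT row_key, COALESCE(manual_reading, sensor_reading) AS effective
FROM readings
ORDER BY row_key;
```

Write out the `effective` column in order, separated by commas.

439, 994, 260, 1246, 910, 1381, 108, 350, 1855, 1160, 767, 321

row_key=P20: manual_reading=NULL, sensor_reading=439 → 439
row_key=P29: manual_reading=NULL, sensor_reading=994 → 994
row_key=P34: manual_reading=NULL, sensor_reading=260 → 260
row_key=P44: manual_reading=1246 → 1246
row_key=P47: manual_reading=910 → 910
row_key=P49: manual_reading=1381 → 1381
row_key=P51: manual_reading=108 → 108
row_key=P57: manual_reading=NULL, sensor_reading=350 → 350
row_key=P58: manual_reading=NULL, sensor_reading=1855 → 1855
row_key=P67: manual_reading=NULL, sensor_reading=1160 → 1160
row_key=P79: manual_reading=767 → 767
row_key=P85: manual_reading=321 → 321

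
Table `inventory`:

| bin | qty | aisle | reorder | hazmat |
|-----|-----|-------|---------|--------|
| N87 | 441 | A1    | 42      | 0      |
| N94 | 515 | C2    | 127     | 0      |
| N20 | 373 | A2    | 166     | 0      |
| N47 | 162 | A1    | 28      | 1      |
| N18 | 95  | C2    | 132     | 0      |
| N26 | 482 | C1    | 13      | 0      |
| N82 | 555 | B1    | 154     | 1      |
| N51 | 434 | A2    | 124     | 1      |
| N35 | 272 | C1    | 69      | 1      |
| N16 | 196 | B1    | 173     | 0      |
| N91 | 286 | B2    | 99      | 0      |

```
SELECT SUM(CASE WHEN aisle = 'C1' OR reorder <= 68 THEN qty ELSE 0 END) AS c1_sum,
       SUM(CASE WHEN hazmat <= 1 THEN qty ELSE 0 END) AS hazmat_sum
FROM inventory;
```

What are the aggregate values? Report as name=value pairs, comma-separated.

[c1_sum: aisle = 'C1' OR reorder <= 68]
bin=N87: ✓ → 441
bin=N94: ✗
bin=N20: ✗
bin=N47: ✓ → 162
bin=N18: ✗
bin=N26: ✓ → 482
bin=N82: ✗
bin=N51: ✗
bin=N35: ✓ → 272
bin=N16: ✗
bin=N91: ✗
c1_sum = 441 + 162 + 482 + 272 = 1357
—
[hazmat_sum: hazmat <= 1]
bin=N87: ✓ → 441
bin=N94: ✓ → 515
bin=N20: ✓ → 373
bin=N47: ✓ → 162
bin=N18: ✓ → 95
bin=N26: ✓ → 482
bin=N82: ✓ → 555
bin=N51: ✓ → 434
bin=N35: ✓ → 272
bin=N16: ✓ → 196
bin=N91: ✓ → 286
hazmat_sum = 441 + 515 + 373 + 162 + 95 + 482 + 555 + 434 + 272 + 196 + 286 = 3811

c1_sum=1357, hazmat_sum=3811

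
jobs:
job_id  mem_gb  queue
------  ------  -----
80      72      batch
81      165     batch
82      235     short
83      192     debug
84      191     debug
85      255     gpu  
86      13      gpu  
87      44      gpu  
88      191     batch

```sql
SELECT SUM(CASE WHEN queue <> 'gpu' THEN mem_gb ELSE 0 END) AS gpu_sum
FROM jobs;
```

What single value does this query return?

1046

job_id=80: ✓ → 72
job_id=81: ✓ → 165
job_id=82: ✓ → 235
job_id=83: ✓ → 192
job_id=84: ✓ → 191
job_id=85: ✗
job_id=86: ✗
job_id=87: ✗
job_id=88: ✓ → 191
gpu_sum = 72 + 165 + 235 + 192 + 191 + 191 = 1046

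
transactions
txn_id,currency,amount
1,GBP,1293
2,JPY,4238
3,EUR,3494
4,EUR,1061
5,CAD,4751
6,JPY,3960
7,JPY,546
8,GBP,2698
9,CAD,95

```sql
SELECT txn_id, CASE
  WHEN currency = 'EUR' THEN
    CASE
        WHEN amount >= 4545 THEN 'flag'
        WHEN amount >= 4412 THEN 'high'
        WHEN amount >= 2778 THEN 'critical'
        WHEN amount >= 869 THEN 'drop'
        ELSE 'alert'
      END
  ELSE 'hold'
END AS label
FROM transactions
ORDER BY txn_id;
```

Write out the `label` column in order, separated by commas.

hold, hold, critical, drop, hold, hold, hold, hold, hold

txn_id=1: currency='GBP' → outer ELSE → hold
txn_id=2: currency='JPY' → outer ELSE → hold
txn_id=3: currency='EUR' → inner[amount >= 2778] → critical
txn_id=4: currency='EUR' → inner[amount >= 869] → drop
txn_id=5: currency='CAD' → outer ELSE → hold
txn_id=6: currency='JPY' → outer ELSE → hold
txn_id=7: currency='JPY' → outer ELSE → hold
txn_id=8: currency='GBP' → outer ELSE → hold
txn_id=9: currency='CAD' → outer ELSE → hold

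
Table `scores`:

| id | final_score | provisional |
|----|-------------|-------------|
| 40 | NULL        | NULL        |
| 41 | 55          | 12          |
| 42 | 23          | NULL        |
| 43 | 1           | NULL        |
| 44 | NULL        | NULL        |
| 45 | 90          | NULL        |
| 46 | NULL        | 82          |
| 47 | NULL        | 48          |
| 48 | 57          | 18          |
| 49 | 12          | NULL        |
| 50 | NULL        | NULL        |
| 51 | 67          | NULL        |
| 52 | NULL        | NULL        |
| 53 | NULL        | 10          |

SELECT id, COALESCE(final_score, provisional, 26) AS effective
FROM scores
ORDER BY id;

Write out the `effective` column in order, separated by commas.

id=40: final_score=NULL, provisional=NULL, → literal 26 → 26
id=41: final_score=55 → 55
id=42: final_score=23 → 23
id=43: final_score=1 → 1
id=44: final_score=NULL, provisional=NULL, → literal 26 → 26
id=45: final_score=90 → 90
id=46: final_score=NULL, provisional=82 → 82
id=47: final_score=NULL, provisional=48 → 48
id=48: final_score=57 → 57
id=49: final_score=12 → 12
id=50: final_score=NULL, provisional=NULL, → literal 26 → 26
id=51: final_score=67 → 67
id=52: final_score=NULL, provisional=NULL, → literal 26 → 26
id=53: final_score=NULL, provisional=10 → 10

26, 55, 23, 1, 26, 90, 82, 48, 57, 12, 26, 67, 26, 10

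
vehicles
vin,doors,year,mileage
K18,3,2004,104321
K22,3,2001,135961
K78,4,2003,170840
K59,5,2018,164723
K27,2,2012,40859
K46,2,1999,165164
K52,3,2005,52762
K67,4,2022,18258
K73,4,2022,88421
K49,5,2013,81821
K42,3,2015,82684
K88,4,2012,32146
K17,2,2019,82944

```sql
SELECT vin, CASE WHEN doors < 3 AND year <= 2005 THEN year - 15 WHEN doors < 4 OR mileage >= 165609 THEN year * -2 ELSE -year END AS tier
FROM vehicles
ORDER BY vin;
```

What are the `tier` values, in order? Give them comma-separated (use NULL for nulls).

vin=K17: doors < 4 OR mileage >= 165609 → -4038
vin=K18: doors < 4 OR mileage >= 165609 → -4008
vin=K22: doors < 4 OR mileage >= 165609 → -4002
vin=K27: doors < 4 OR mileage >= 165609 → -4024
vin=K42: doors < 4 OR mileage >= 165609 → -4030
vin=K46: doors < 3 AND year <= 2005 → 1984
vin=K49: ELSE → -2013
vin=K52: doors < 4 OR mileage >= 165609 → -4010
vin=K59: ELSE → -2018
vin=K67: ELSE → -2022
vin=K73: ELSE → -2022
vin=K78: doors < 4 OR mileage >= 165609 → -4006
vin=K88: ELSE → -2012

-4038, -4008, -4002, -4024, -4030, 1984, -2013, -4010, -2018, -2022, -2022, -4006, -2012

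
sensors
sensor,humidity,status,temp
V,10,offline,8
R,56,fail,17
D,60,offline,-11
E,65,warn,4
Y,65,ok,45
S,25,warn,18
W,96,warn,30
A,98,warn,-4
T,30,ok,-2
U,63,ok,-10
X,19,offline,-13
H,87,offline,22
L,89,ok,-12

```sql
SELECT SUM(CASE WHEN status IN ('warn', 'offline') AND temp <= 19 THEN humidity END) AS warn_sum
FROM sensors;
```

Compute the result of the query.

sensor=V: ✓ → 10
sensor=R: ✗
sensor=D: ✓ → 60
sensor=E: ✓ → 65
sensor=Y: ✗
sensor=S: ✓ → 25
sensor=W: ✗
sensor=A: ✓ → 98
sensor=T: ✗
sensor=U: ✗
sensor=X: ✓ → 19
sensor=H: ✗
sensor=L: ✗
warn_sum = 10 + 60 + 65 + 25 + 98 + 19 = 277

277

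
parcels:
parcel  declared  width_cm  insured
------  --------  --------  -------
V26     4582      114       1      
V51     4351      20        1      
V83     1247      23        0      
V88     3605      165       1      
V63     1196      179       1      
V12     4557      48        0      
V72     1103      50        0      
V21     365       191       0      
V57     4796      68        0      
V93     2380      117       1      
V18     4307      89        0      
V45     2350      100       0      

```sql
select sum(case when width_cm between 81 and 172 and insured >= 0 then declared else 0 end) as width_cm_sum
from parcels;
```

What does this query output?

parcel=V26: ✓ → 4582
parcel=V51: ✗
parcel=V83: ✗
parcel=V88: ✓ → 3605
parcel=V63: ✗
parcel=V12: ✗
parcel=V72: ✗
parcel=V21: ✗
parcel=V57: ✗
parcel=V93: ✓ → 2380
parcel=V18: ✓ → 4307
parcel=V45: ✓ → 2350
width_cm_sum = 4582 + 3605 + 2380 + 4307 + 2350 = 17224

17224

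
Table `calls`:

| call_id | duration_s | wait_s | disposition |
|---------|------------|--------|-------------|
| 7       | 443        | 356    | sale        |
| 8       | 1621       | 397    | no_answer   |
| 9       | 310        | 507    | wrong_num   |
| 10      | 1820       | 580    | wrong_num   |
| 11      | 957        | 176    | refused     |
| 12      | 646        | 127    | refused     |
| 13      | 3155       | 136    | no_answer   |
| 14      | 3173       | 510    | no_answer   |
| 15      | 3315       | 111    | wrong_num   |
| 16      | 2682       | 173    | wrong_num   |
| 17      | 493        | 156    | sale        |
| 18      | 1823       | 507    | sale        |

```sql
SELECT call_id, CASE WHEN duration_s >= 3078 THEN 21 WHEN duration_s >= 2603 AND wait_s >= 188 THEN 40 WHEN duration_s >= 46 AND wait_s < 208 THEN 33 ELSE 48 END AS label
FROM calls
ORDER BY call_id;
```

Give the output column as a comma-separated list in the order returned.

48, 48, 48, 48, 33, 33, 21, 21, 21, 33, 33, 48

call_id=7: ELSE → 48
call_id=8: ELSE → 48
call_id=9: ELSE → 48
call_id=10: ELSE → 48
call_id=11: duration_s >= 46 AND wait_s < 208 → 33
call_id=12: duration_s >= 46 AND wait_s < 208 → 33
call_id=13: duration_s >= 3078 → 21
call_id=14: duration_s >= 3078 → 21
call_id=15: duration_s >= 3078 → 21
call_id=16: duration_s >= 46 AND wait_s < 208 → 33
call_id=17: duration_s >= 46 AND wait_s < 208 → 33
call_id=18: ELSE → 48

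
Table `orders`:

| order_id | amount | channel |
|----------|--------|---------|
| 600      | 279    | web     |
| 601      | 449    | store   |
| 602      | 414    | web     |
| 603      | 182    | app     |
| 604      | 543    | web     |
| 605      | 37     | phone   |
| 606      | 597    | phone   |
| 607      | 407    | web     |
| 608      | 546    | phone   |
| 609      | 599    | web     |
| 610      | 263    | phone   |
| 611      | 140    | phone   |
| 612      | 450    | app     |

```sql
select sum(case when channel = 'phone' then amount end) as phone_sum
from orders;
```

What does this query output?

1583

order_id=600: ✗
order_id=601: ✗
order_id=602: ✗
order_id=603: ✗
order_id=604: ✗
order_id=605: ✓ → 37
order_id=606: ✓ → 597
order_id=607: ✗
order_id=608: ✓ → 546
order_id=609: ✗
order_id=610: ✓ → 263
order_id=611: ✓ → 140
order_id=612: ✗
phone_sum = 37 + 597 + 546 + 263 + 140 = 1583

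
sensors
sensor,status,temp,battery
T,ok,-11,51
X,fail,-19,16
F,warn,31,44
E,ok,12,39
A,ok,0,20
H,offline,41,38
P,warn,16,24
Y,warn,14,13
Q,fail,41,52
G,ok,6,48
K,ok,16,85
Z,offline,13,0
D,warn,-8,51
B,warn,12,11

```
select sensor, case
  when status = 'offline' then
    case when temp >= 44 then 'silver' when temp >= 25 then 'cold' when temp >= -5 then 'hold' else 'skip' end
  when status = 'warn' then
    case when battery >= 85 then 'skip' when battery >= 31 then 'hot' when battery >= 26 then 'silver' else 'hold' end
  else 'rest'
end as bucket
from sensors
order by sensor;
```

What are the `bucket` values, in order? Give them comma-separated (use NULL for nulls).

sensor=A: status='ok' → outer ELSE → rest
sensor=B: status='warn' → inner[ELSE] → hold
sensor=D: status='warn' → inner[battery >= 31] → hot
sensor=E: status='ok' → outer ELSE → rest
sensor=F: status='warn' → inner[battery >= 31] → hot
sensor=G: status='ok' → outer ELSE → rest
sensor=H: status='offline' → inner[temp >= 25] → cold
sensor=K: status='ok' → outer ELSE → rest
sensor=P: status='warn' → inner[ELSE] → hold
sensor=Q: status='fail' → outer ELSE → rest
sensor=T: status='ok' → outer ELSE → rest
sensor=X: status='fail' → outer ELSE → rest
sensor=Y: status='warn' → inner[ELSE] → hold
sensor=Z: status='offline' → inner[temp >= -5] → hold

rest, hold, hot, rest, hot, rest, cold, rest, hold, rest, rest, rest, hold, hold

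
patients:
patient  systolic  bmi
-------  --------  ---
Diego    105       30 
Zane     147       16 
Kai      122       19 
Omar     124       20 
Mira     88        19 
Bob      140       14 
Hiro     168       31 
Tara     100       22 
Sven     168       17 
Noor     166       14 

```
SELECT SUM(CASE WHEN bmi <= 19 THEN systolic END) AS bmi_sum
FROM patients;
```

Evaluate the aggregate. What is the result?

patient=Diego: ✗
patient=Zane: ✓ → 147
patient=Kai: ✓ → 122
patient=Omar: ✗
patient=Mira: ✓ → 88
patient=Bob: ✓ → 140
patient=Hiro: ✗
patient=Tara: ✗
patient=Sven: ✓ → 168
patient=Noor: ✓ → 166
bmi_sum = 147 + 122 + 88 + 140 + 168 + 166 = 831

831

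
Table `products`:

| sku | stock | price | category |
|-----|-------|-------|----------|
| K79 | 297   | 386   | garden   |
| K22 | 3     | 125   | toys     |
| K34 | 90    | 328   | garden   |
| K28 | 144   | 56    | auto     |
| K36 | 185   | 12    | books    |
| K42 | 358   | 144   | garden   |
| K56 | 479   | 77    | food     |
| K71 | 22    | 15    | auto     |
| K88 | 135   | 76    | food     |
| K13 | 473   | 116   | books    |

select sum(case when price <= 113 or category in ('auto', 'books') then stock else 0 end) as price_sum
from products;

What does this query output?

sku=K79: ✗
sku=K22: ✗
sku=K34: ✗
sku=K28: ✓ → 144
sku=K36: ✓ → 185
sku=K42: ✗
sku=K56: ✓ → 479
sku=K71: ✓ → 22
sku=K88: ✓ → 135
sku=K13: ✓ → 473
price_sum = 144 + 185 + 479 + 22 + 135 + 473 = 1438

1438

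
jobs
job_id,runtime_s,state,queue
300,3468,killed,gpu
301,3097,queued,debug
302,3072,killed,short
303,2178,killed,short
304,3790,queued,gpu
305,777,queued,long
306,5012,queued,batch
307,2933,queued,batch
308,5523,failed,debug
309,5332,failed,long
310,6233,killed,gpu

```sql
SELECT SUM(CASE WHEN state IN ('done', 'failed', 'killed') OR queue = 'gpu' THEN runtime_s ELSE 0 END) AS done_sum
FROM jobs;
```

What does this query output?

29596

job_id=300: ✓ → 3468
job_id=301: ✗
job_id=302: ✓ → 3072
job_id=303: ✓ → 2178
job_id=304: ✓ → 3790
job_id=305: ✗
job_id=306: ✗
job_id=307: ✗
job_id=308: ✓ → 5523
job_id=309: ✓ → 5332
job_id=310: ✓ → 6233
done_sum = 3468 + 3072 + 2178 + 3790 + 5523 + 5332 + 6233 = 29596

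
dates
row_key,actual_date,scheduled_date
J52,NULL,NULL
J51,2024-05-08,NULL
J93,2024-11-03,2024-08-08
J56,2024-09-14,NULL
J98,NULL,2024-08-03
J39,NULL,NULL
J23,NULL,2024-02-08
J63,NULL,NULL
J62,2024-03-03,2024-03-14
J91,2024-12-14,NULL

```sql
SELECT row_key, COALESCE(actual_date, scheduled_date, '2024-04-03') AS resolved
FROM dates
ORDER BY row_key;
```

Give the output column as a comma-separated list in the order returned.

2024-02-08, 2024-04-03, 2024-05-08, 2024-04-03, 2024-09-14, 2024-03-03, 2024-04-03, 2024-12-14, 2024-11-03, 2024-08-03

row_key=J23: actual_date=NULL, scheduled_date=2024-02-08 → 2024-02-08
row_key=J39: actual_date=NULL, scheduled_date=NULL, → literal 2024-04-03 → 2024-04-03
row_key=J51: actual_date=2024-05-08 → 2024-05-08
row_key=J52: actual_date=NULL, scheduled_date=NULL, → literal 2024-04-03 → 2024-04-03
row_key=J56: actual_date=2024-09-14 → 2024-09-14
row_key=J62: actual_date=2024-03-03 → 2024-03-03
row_key=J63: actual_date=NULL, scheduled_date=NULL, → literal 2024-04-03 → 2024-04-03
row_key=J91: actual_date=2024-12-14 → 2024-12-14
row_key=J93: actual_date=2024-11-03 → 2024-11-03
row_key=J98: actual_date=NULL, scheduled_date=2024-08-03 → 2024-08-03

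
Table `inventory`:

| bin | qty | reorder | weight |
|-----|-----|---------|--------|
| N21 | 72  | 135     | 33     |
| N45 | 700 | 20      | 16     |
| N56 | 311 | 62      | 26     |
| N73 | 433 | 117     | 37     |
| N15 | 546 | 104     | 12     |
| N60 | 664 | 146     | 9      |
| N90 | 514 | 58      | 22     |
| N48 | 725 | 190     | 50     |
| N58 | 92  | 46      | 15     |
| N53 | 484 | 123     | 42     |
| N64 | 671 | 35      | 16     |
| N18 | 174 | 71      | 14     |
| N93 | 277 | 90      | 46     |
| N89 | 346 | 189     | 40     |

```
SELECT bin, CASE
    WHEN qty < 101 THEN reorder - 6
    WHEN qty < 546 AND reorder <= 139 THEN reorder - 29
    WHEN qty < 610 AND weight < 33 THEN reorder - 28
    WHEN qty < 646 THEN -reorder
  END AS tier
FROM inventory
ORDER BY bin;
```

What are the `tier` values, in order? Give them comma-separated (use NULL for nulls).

bin=N15: qty < 610 AND weight < 33 → 76
bin=N18: qty < 546 AND reorder <= 139 → 42
bin=N21: qty < 101 → 129
bin=N45: (no match → NULL) → NULL
bin=N48: (no match → NULL) → NULL
bin=N53: qty < 546 AND reorder <= 139 → 94
bin=N56: qty < 546 AND reorder <= 139 → 33
bin=N58: qty < 101 → 40
bin=N60: (no match → NULL) → NULL
bin=N64: (no match → NULL) → NULL
bin=N73: qty < 546 AND reorder <= 139 → 88
bin=N89: qty < 646 → -189
bin=N90: qty < 546 AND reorder <= 139 → 29
bin=N93: qty < 546 AND reorder <= 139 → 61

76, 42, 129, NULL, NULL, 94, 33, 40, NULL, NULL, 88, -189, 29, 61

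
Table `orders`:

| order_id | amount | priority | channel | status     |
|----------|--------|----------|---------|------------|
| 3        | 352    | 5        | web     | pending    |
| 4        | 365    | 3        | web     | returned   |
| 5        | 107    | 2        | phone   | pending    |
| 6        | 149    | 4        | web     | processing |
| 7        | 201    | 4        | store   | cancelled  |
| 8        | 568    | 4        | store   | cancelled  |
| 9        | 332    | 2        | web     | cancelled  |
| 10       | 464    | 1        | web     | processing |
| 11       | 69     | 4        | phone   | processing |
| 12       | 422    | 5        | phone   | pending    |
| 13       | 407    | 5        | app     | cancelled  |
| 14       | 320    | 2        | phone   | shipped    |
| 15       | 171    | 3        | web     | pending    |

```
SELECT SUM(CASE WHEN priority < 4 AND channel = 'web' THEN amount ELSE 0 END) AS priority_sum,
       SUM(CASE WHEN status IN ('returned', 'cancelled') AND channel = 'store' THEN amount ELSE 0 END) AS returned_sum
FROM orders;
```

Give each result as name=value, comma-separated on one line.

[priority_sum: priority < 4 AND channel = 'web']
order_id=3: ✗
order_id=4: ✓ → 365
order_id=5: ✗
order_id=6: ✗
order_id=7: ✗
order_id=8: ✗
order_id=9: ✓ → 332
order_id=10: ✓ → 464
order_id=11: ✗
order_id=12: ✗
order_id=13: ✗
order_id=14: ✗
order_id=15: ✓ → 171
priority_sum = 365 + 332 + 464 + 171 = 1332
—
[returned_sum: status IN ('returned', 'cancelled') AND channel = 'store']
order_id=3: ✗
order_id=4: ✗
order_id=5: ✗
order_id=6: ✗
order_id=7: ✓ → 201
order_id=8: ✓ → 568
order_id=9: ✗
order_id=10: ✗
order_id=11: ✗
order_id=12: ✗
order_id=13: ✗
order_id=14: ✗
order_id=15: ✗
returned_sum = 201 + 568 = 769

priority_sum=1332, returned_sum=769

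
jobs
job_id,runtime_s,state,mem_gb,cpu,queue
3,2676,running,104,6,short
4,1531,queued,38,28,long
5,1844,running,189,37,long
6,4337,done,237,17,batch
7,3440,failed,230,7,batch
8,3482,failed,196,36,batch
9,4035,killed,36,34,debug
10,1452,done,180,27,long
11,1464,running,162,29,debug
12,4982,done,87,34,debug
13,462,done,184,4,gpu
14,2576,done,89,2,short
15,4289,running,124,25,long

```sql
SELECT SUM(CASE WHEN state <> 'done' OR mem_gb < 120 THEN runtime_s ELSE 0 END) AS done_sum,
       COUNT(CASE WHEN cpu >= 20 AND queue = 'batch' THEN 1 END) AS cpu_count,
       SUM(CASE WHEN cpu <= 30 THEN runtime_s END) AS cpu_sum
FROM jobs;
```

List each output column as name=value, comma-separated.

done_sum=30319, cpu_count=1, cpu_sum=22227

[done_sum: state <> 'done' OR mem_gb < 120]
job_id=3: ✓ → 2676
job_id=4: ✓ → 1531
job_id=5: ✓ → 1844
job_id=6: ✗
job_id=7: ✓ → 3440
job_id=8: ✓ → 3482
job_id=9: ✓ → 4035
job_id=10: ✗
job_id=11: ✓ → 1464
job_id=12: ✓ → 4982
job_id=13: ✗
job_id=14: ✓ → 2576
job_id=15: ✓ → 4289
done_sum = 2676 + 1531 + 1844 + 3440 + 3482 + 4035 + 1464 + 4982 + 2576 + 4289 = 30319
—
[cpu_count: cpu >= 20 AND queue = 'batch']
job_id=3: ✗
job_id=4: ✗
job_id=5: ✗
job_id=6: ✗
job_id=7: ✗
job_id=8: ✓ → 1
job_id=9: ✗
job_id=10: ✗
job_id=11: ✗
job_id=12: ✗
job_id=13: ✗
job_id=14: ✗
job_id=15: ✗
cpu_count = COUNT(1) = 1
—
[cpu_sum: cpu <= 30]
job_id=3: ✓ → 2676
job_id=4: ✓ → 1531
job_id=5: ✗
job_id=6: ✓ → 4337
job_id=7: ✓ → 3440
job_id=8: ✗
job_id=9: ✗
job_id=10: ✓ → 1452
job_id=11: ✓ → 1464
job_id=12: ✗
job_id=13: ✓ → 462
job_id=14: ✓ → 2576
job_id=15: ✓ → 4289
cpu_sum = 2676 + 1531 + 4337 + 3440 + 1452 + 1464 + 462 + 2576 + 4289 = 22227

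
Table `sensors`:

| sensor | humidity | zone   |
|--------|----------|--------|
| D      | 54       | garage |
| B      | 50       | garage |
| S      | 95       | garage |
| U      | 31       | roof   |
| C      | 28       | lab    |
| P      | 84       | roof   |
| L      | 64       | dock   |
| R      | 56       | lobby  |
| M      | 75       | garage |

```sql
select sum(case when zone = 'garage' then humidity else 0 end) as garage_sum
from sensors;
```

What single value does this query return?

sensor=D: ✓ → 54
sensor=B: ✓ → 50
sensor=S: ✓ → 95
sensor=U: ✗
sensor=C: ✗
sensor=P: ✗
sensor=L: ✗
sensor=R: ✗
sensor=M: ✓ → 75
garage_sum = 54 + 50 + 95 + 75 = 274

274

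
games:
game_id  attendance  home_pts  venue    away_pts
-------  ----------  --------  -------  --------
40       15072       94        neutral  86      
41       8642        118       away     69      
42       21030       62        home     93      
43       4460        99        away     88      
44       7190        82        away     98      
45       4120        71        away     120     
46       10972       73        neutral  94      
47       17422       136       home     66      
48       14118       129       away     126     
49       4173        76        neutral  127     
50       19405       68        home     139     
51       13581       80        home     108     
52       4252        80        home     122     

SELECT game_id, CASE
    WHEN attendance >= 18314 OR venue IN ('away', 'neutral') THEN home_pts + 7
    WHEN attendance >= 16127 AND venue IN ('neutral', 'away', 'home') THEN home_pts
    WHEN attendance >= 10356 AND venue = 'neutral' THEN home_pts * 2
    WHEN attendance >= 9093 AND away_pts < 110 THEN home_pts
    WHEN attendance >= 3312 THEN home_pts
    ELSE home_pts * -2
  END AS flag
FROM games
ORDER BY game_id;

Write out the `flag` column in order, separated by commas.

101, 125, 69, 106, 89, 78, 80, 136, 136, 83, 75, 80, 80

game_id=40: attendance >= 18314 OR venue IN ('away', 'neutral') → 101
game_id=41: attendance >= 18314 OR venue IN ('away', 'neutral') → 125
game_id=42: attendance >= 18314 OR venue IN ('away', 'neutral') → 69
game_id=43: attendance >= 18314 OR venue IN ('away', 'neutral') → 106
game_id=44: attendance >= 18314 OR venue IN ('away', 'neutral') → 89
game_id=45: attendance >= 18314 OR venue IN ('away', 'neutral') → 78
game_id=46: attendance >= 18314 OR venue IN ('away', 'neutral') → 80
game_id=47: attendance >= 16127 AND venue IN ('neutral', 'away', 'home') → 136
game_id=48: attendance >= 18314 OR venue IN ('away', 'neutral') → 136
game_id=49: attendance >= 18314 OR venue IN ('away', 'neutral') → 83
game_id=50: attendance >= 18314 OR venue IN ('away', 'neutral') → 75
game_id=51: attendance >= 9093 AND away_pts < 110 → 80
game_id=52: attendance >= 3312 → 80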